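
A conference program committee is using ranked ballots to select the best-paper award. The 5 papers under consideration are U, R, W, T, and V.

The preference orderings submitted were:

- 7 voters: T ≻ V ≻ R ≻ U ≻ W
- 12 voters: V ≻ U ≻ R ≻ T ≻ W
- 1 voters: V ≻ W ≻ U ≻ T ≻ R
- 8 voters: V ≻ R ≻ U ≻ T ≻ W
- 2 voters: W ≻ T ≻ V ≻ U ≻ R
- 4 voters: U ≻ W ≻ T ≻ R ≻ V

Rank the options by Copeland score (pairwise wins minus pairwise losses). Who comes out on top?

V

Pairwise results:
  U vs R: U wins 19–15.
  U vs W: U wins 31–3.
  U vs T: U wins 25–9.
  U vs V: V wins 30–4.
  R vs W: R wins 27–7.
  R vs T: R wins 20–14.
  R vs V: V wins 30–4.
  W vs T: T wins 27–7.
  W vs V: V wins 28–6.
  T vs V: V wins 21–13.
Copeland scores (wins − losses):
  U: 3 − 1 = 2
  R: 2 − 2 = 0
  W: 0 − 4 = -4
  T: 1 − 3 = -2
  V: 4 − 0 = 4
V has the best Copeland score.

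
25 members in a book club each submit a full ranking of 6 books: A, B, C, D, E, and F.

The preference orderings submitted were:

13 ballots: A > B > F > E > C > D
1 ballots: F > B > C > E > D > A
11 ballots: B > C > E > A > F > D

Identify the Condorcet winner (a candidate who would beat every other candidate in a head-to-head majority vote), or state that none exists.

Head-to-head results (25 voters total):
A vs B: A wins 13–12.
A vs C: A wins 13–12.
A vs D: A wins 24–1.
A vs E: A wins 13–12.
A vs F: A wins 24–1.
B vs C: B wins 25–0.
B vs D: B wins 25–0.
B vs E: B wins 25–0.
B vs F: B wins 24–1.
C vs D: C wins 25–0.
C vs E: E wins 13–12.
C vs F: F wins 14–11.
D vs E: E wins 25–0.
D vs F: F wins 25–0.
E vs F: F wins 14–11.
A beats each rival — B (13–12), C (13–12), D (24–1), E (13–12), F (24–1) — so A is the Condorcet winner.

A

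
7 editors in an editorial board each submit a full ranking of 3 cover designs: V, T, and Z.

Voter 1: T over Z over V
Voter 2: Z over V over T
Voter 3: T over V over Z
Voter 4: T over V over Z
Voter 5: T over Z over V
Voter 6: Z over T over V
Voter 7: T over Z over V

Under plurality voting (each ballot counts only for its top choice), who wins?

First-place vote totals:
  V: 0
  T: 5
  Z: 2
T has the most first-place votes.

T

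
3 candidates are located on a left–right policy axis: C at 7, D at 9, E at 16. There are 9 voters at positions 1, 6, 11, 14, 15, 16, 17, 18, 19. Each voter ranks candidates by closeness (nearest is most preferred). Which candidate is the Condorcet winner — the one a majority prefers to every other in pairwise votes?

With single-peaked preferences on a line, the Condorcet winner is the candidate closest to the median voter.
The median voter (position 15) is closest to E at 16.
Check: E vs C — voters closer to E: 6 of 9.

E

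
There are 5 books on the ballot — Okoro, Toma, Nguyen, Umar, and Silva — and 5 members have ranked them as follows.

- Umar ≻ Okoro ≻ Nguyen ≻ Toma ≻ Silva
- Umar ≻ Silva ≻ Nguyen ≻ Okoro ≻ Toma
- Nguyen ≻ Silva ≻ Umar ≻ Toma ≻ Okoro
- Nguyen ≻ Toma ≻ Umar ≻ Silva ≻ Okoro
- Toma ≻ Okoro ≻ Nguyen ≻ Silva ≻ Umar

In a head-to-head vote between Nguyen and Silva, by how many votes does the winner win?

Ballots ranking Nguyen above Silva: 4.
Ballots ranking Silva above Nguyen: 1.
Nguyen wins 4–1, a margin of 3.

3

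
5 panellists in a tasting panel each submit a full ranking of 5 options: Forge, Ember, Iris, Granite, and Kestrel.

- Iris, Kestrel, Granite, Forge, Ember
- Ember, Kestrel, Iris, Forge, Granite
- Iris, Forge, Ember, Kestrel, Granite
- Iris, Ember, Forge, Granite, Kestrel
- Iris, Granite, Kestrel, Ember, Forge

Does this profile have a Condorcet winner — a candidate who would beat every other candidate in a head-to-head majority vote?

Head-to-head results (5 voters total):
Forge vs Ember: Ember wins 3–2.
Forge vs Iris: Iris wins 5–0.
Forge vs Granite: Forge wins 3–2.
Forge vs Kestrel: Kestrel wins 3–2.
Ember vs Iris: Iris wins 4–1.
Ember vs Granite: Ember wins 3–2.
Ember vs Kestrel: Ember wins 3–2.
Iris vs Granite: Iris wins 5–0.
Iris vs Kestrel: Iris wins 4–1.
Granite vs Kestrel: Kestrel wins 3–2.
Iris beats each rival — Forge (5–0), Ember (4–1), Granite (5–0), Kestrel (4–1) — so Iris is the Condorcet winner.

Yes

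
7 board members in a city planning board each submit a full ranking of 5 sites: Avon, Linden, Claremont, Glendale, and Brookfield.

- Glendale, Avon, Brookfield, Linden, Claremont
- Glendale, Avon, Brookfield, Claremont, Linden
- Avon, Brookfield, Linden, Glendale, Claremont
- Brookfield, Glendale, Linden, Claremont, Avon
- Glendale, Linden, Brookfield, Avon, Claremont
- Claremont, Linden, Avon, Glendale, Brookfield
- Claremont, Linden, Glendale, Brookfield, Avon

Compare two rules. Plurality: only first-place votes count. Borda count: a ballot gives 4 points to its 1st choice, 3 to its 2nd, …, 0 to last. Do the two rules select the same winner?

Plurality first-place counts: Avon 1, Linden 0, Claremont 2, Glendale 3, Brookfield 1 → Glendale.
Borda totals: Avon 13, Linden 14, Claremont 10, Glendale 19, Brookfield 14 → Glendale.
The two rules agree on Glendale.

Yes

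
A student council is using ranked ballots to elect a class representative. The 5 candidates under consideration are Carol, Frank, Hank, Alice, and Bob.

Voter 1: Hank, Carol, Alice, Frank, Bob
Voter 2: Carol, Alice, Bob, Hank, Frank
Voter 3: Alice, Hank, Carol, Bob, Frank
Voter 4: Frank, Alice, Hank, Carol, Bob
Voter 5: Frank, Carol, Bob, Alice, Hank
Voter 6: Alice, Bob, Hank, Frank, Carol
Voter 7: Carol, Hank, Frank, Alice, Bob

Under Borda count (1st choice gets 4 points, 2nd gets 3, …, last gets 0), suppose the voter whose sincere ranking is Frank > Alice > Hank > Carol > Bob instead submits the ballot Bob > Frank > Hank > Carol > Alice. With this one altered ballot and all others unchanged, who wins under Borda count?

Borda totals with the altered ballot: Carol 17, Frank 11, Hank 15, Alice 15, Bob 12.
The switch changes the winner from Alice to Carol.

Carol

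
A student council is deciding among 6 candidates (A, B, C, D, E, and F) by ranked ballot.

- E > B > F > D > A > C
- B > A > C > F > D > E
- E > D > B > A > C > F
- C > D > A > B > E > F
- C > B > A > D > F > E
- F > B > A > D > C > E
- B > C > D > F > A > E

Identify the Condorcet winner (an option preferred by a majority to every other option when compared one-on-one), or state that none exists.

Head-to-head results (7 voters total):
A vs B: B wins 6–1.
A vs C: A wins 4–3.
A vs D: D wins 4–3.
A vs E: A wins 5–2.
A vs F: A wins 4–3.
B vs C: B wins 5–2.
B vs D: B wins 5–2.
B vs E: B wins 5–2.
B vs F: B wins 6–1.
C vs D: C wins 4–3.
C vs E: C wins 5–2.
C vs F: C wins 5–2.
D vs E: D wins 5–2.
D vs F: D wins 4–3.
E vs F: F wins 4–3.
B beats each rival — A (6–1), C (5–2), D (5–2), E (5–2), F (6–1) — so B is the Condorcet winner.

B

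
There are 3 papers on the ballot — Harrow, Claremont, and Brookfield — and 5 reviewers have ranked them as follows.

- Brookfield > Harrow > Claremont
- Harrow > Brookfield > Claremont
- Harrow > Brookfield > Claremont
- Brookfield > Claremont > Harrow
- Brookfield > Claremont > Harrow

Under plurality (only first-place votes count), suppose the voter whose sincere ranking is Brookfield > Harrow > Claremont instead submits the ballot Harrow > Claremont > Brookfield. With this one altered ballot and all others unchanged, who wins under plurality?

Harrow

First-place totals with the altered ballot: Harrow 3, Claremont 0, Brookfield 2.
The switch changes the winner from Brookfield to Harrow.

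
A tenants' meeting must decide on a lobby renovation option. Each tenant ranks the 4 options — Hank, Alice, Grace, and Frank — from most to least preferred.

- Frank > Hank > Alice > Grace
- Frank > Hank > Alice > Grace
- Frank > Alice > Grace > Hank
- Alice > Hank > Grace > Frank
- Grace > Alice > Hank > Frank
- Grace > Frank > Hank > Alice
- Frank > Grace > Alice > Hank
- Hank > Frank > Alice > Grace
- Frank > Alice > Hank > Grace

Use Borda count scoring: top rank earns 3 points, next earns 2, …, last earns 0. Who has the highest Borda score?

Borda scores:
  Hank: 2 + 2 + 0 + 2 + 1 + 1 + 0 + 3 + 1 = 12
  Alice: 1 + 1 + 2 + 3 + 2 + 0 + 1 + 1 + 2 = 13
  Grace: 0 + 0 + 1 + 1 + 3 + 3 + 2 + 0 + 0 = 10
  Frank: 3 + 3 + 3 + 0 + 0 + 2 + 3 + 2 + 3 = 19
Frank has the highest total.

Frank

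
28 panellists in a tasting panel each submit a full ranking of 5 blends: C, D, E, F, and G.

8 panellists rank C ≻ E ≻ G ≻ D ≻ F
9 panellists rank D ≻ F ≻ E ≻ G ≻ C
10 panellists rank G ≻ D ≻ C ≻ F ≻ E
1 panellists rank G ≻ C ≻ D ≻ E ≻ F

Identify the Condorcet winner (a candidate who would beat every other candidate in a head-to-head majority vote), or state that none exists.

No Condorcet winner

Head-to-head results (28 voters total):
C vs D: D wins 19–9.
C vs E: C wins 19–9.
C vs F: C wins 19–9.
C vs G: G wins 20–8.
D vs E: D wins 20–8.
D vs F: D wins 28–0.
D vs G: G wins 19–9.
E vs F: F wins 19–9.
E vs G: E wins 17–11.
F vs G: G wins 19–9.
No candidate beats all others: C beats E beats G beats C, a majority cycle.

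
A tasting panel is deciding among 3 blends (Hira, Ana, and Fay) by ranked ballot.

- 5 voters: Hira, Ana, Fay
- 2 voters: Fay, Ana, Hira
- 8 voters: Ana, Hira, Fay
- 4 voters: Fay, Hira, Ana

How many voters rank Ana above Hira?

10

Ballots ranking Ana above Hira: 2+8 = 10.
Ballots ranking Hira above Ana: 5+4 = 9.
So 10 of 19 voters prefer Ana to Hira.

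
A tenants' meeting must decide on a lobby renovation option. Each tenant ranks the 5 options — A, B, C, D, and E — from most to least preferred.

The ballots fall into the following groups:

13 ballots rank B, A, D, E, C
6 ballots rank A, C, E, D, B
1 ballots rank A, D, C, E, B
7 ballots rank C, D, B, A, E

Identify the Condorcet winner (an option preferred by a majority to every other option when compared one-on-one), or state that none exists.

No Condorcet winner

Head-to-head results (27 voters total):
A vs B: B wins 20–7.
A vs C: A wins 20–7.
A vs D: A wins 20–7.
A vs E: A wins 27–0.
B vs C: C wins 14–13.
B vs D: D wins 14–13.
B vs E: B wins 20–7.
C vs D: D wins 14–13.
C vs E: C wins 14–13.
D vs E: D wins 21–6.
No candidate beats all others: A beats C beats B beats A, a majority cycle.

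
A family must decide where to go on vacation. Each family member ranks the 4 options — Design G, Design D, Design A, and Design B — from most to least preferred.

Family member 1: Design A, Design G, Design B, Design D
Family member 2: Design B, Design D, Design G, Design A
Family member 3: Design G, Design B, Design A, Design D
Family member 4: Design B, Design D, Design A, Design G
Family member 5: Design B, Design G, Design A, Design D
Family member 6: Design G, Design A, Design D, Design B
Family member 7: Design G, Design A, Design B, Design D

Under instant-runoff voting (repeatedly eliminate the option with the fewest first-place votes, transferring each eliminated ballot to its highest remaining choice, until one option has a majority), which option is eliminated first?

Design D

Round 1: Design G 3, Design B 3, Design A 1, Design D 0. Design D has the fewest and is eliminated.
Round 2: Design G 3, Design B 3, Design A 1. Design A has the fewest and is eliminated.
Round 3: Design G 4, Design B 3. Design G has a majority.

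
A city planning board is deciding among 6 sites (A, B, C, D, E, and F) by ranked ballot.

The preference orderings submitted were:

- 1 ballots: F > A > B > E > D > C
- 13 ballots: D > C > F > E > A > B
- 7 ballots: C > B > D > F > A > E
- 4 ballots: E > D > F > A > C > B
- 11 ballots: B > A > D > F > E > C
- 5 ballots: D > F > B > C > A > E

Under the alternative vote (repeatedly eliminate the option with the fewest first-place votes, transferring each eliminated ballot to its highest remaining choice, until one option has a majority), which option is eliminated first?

Round 1: D 18, B 11, C 7, E 4, F 1, A 0. A has the fewest and is eliminated.
Round 2: D 18, B 11, C 7, E 4, F 1. F has the fewest and is eliminated.
Round 3: D 18, B 12, C 7, E 4. E has the fewest and is eliminated.
Round 4: D 22, B 12, C 7. D has a majority.

A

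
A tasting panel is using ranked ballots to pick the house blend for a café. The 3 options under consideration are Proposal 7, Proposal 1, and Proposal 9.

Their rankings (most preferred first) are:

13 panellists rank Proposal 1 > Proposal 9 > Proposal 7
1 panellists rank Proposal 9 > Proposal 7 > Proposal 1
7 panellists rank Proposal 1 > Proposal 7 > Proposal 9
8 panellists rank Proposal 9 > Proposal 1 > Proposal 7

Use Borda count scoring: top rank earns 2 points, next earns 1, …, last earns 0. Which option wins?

Proposal 1

Borda scores:
  Proposal 7: 13·0 + 1 + 7·1 + 8·0 = 8
  Proposal 1: 13·2 + 0 + 7·2 + 8·1 = 48
  Proposal 9: 13·1 + 2 + 7·0 + 8·2 = 31
Proposal 1 has the highest total.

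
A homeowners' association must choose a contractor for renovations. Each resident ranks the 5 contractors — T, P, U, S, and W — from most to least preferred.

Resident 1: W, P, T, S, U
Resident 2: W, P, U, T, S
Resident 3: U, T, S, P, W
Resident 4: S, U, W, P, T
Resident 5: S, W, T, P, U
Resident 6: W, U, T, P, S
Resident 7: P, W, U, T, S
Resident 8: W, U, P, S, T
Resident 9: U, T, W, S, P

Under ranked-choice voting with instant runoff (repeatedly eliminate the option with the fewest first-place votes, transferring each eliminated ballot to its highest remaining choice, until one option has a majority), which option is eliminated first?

T

Round 1: W 4, U 2, S 2, P 1, T 0. T has the fewest and is eliminated.
Round 2: W 4, U 2, S 2, P 1. P has the fewest and is eliminated.
Round 3: W 5, U 2, S 2. W has a majority.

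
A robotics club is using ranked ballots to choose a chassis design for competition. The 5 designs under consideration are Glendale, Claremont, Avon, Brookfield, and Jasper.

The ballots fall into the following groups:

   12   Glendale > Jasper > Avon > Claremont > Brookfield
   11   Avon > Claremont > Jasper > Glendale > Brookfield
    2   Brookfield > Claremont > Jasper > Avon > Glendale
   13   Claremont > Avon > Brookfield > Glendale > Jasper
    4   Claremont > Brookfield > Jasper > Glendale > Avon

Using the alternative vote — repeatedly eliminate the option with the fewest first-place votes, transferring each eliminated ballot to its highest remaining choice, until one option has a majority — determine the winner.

Claremont

Round 1: Claremont 17, Glendale 12, Avon 11, Brookfield 2, Jasper 0. Jasper has the fewest and is eliminated.
Round 2: Claremont 17, Glendale 12, Avon 11, Brookfield 2. Brookfield has the fewest and is eliminated.
Round 3: Claremont 19, Glendale 12, Avon 11. Avon has the fewest and is eliminated.
Round 4: Claremont 30, Glendale 12. Claremont has a majority.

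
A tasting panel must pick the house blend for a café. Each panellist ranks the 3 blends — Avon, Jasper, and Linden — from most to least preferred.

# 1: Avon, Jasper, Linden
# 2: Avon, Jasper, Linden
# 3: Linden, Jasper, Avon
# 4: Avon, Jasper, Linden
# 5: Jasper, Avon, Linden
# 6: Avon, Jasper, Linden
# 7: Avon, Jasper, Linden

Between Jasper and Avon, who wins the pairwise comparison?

Ballots ranking Jasper above Avon: 2.
Ballots ranking Avon above Jasper: 5.
Avon wins the head-to-head, 5–2.

Avon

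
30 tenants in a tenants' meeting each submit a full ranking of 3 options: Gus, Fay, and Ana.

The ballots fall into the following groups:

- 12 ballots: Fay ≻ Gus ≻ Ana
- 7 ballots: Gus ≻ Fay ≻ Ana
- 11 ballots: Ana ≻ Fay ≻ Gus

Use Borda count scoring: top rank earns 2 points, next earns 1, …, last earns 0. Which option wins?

Fay

Borda scores:
  Gus: 12·1 + 7·2 + 11·0 = 26
  Fay: 12·2 + 7·1 + 11·1 = 42
  Ana: 12·0 + 7·0 + 11·2 = 22
Fay has the highest total.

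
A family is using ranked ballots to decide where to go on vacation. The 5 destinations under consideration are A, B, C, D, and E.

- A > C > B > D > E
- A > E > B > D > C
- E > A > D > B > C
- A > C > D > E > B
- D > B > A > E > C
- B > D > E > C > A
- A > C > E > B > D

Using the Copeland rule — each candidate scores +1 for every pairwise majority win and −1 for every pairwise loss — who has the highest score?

Pairwise results:
  A vs B: A wins 5–2.
  A vs C: A wins 6–1.
  A vs D: A wins 5–2.
  A vs E: A wins 5–2.
  B vs C: B wins 4–3.
  B vs D: B wins 4–3.
  B vs E: E wins 4–3.
  C vs D: D wins 4–3.
  C vs E: E wins 4–3.
  D vs E: D wins 4–3.
Copeland scores (wins − losses):
  A: 4 − 0 = 4
  B: 2 − 2 = 0
  C: 0 − 4 = -4
  D: 2 − 2 = 0
  E: 2 − 2 = 0
A has the best Copeland score.

A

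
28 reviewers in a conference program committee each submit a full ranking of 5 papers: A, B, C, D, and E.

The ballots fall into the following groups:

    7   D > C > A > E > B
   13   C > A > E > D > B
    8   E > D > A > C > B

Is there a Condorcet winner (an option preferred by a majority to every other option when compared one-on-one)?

Head-to-head results (28 voters total):
A vs B: A wins 28–0.
A vs C: C wins 20–8.
A vs D: D wins 15–13.
A vs E: A wins 20–8.
B vs C: C wins 28–0.
B vs D: D wins 28–0.
B vs E: E wins 28–0.
C vs D: D wins 15–13.
C vs E: C wins 20–8.
D vs E: E wins 21–7.
No candidate beats all others: A beats E beats D beats A, a majority cycle.

No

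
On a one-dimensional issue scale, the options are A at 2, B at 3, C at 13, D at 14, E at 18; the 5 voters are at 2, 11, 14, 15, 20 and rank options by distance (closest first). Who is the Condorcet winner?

D

With single-peaked preferences on a line, the Condorcet winner is the candidate closest to the median voter.
The median voter (position 14) is closest to D at 14.
Check: D vs E — voters closer to D: 4 of 5.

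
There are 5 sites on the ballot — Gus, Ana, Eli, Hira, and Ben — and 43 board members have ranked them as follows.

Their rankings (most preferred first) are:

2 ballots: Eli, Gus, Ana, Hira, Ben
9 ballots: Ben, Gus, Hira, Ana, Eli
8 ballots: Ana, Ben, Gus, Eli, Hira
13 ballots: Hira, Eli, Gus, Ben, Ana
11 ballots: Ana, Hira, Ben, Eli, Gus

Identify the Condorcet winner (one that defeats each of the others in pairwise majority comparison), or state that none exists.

Head-to-head results (43 voters total):
Gus vs Ana: Gus wins 24–19.
Gus vs Eli: Eli wins 26–17.
Gus vs Hira: Hira wins 24–19.
Gus vs Ben: Ben wins 28–15.
Ana vs Eli: Ana wins 28–15.
Ana vs Hira: Hira wins 22–21.
Ana vs Ben: Ben wins 22–21.
Eli vs Hira: Hira wins 33–10.
Eli vs Ben: Ben wins 28–15.
Hira vs Ben: Hira wins 26–17.
Hira beats each rival — Gus (24–19), Ana (22–21), Eli (33–10), Ben (26–17) — so Hira is the Condorcet winner.

Hira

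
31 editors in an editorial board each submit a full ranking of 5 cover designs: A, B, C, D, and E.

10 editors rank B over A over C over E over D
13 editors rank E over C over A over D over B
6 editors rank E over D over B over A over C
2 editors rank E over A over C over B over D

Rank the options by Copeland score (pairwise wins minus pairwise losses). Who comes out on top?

E

Pairwise results:
  A vs B: B wins 16–15.
  A vs C: A wins 18–13.
  A vs D: A wins 25–6.
  A vs E: E wins 21–10.
  B vs C: B wins 16–15.
  B vs D: D wins 19–12.
  B vs E: E wins 21–10.
  C vs D: C wins 25–6.
  C vs E: E wins 21–10.
  D vs E: E wins 31–0.
Copeland scores (wins − losses):
  A: 2 − 2 = 0
  B: 2 − 2 = 0
  C: 1 − 3 = -2
  D: 1 − 3 = -2
  E: 4 − 0 = 4
E has the best Copeland score.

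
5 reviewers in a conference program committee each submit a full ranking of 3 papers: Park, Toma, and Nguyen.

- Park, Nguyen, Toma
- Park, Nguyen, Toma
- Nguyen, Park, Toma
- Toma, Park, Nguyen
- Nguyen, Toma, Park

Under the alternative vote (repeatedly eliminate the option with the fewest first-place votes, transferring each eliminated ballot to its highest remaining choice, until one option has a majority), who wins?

Round 1: Park 2, Nguyen 2, Toma 1. Toma has the fewest and is eliminated.
Round 2: Park 3, Nguyen 2. Park has a majority.

Park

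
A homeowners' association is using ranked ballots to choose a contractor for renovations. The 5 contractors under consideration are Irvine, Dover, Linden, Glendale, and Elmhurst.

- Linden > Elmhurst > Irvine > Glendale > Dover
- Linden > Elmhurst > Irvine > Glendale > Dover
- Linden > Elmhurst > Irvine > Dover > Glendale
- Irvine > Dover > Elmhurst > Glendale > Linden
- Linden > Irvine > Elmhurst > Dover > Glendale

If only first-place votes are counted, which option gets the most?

Linden

First-place vote totals:
  Irvine: 1
  Dover: 0
  Linden: 4
  Glendale: 0
  Elmhurst: 0
Linden has the most first-place votes.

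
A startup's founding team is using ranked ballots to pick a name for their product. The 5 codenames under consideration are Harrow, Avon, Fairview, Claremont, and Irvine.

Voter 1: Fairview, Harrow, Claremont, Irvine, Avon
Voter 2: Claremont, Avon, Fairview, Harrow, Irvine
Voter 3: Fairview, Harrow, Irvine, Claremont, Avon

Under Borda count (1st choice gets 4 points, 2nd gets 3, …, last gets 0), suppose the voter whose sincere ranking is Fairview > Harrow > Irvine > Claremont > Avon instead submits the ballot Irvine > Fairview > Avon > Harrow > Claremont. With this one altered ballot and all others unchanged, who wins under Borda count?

Borda totals with the altered ballot: Harrow 5, Avon 5, Fairview 9, Claremont 6, Irvine 5.
The winner is unchanged: still Fairview.

Fairview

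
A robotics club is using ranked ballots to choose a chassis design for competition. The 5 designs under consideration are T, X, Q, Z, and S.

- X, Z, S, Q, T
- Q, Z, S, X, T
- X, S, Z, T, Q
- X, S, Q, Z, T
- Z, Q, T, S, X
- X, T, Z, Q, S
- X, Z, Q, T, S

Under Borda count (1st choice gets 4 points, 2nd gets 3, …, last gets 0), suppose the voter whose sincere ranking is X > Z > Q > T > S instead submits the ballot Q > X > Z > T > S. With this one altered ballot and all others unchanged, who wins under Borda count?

Borda totals with the altered ballot: T 7, X 20, Q 15, Z 17, S 11.
The winner is unchanged: still X.

X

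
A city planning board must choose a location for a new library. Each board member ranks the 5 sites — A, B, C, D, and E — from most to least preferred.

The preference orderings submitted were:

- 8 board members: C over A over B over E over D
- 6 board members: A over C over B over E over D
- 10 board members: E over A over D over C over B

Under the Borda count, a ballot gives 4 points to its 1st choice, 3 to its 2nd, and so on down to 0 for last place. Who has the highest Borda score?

A

Borda scores:
  A: 8·3 + 6·4 + 10·3 = 78
  B: 8·2 + 6·2 + 10·0 = 28
  C: 8·4 + 6·3 + 10·1 = 60
  D: 8·0 + 6·0 + 10·2 = 20
  E: 8·1 + 6·1 + 10·4 = 54
A has the highest total.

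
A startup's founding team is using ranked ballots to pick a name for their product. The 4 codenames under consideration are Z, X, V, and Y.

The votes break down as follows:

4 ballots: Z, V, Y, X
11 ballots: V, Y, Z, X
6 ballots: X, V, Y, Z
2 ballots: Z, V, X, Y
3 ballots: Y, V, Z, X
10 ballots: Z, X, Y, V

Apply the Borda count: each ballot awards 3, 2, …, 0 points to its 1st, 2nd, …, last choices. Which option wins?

Borda scores:
  Z: 4·3 + 11·1 + 6·0 + 2·3 + 3·1 + 10·3 = 62
  X: 4·0 + 11·0 + 6·3 + 2·1 + 3·0 + 10·2 = 40
  V: 4·2 + 11·3 + 6·2 + 2·2 + 3·2 + 10·0 = 63
  Y: 4·1 + 11·2 + 6·1 + 2·0 + 3·3 + 10·1 = 51
V has the highest total.

V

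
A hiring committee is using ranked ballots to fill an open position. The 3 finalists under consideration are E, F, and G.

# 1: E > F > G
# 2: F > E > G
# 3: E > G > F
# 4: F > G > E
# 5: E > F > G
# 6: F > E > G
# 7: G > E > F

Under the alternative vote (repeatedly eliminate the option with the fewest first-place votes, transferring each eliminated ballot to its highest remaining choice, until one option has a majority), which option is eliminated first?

G

Round 1: E 3, F 3, G 1. G has the fewest and is eliminated.
Round 2: E 4, F 3. E has a majority.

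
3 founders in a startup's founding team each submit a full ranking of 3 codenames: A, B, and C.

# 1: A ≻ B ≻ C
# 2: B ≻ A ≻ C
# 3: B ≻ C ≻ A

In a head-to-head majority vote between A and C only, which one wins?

Ballots ranking A above C: 2.
Ballots ranking C above A: 1.
A wins the head-to-head, 2–1.

A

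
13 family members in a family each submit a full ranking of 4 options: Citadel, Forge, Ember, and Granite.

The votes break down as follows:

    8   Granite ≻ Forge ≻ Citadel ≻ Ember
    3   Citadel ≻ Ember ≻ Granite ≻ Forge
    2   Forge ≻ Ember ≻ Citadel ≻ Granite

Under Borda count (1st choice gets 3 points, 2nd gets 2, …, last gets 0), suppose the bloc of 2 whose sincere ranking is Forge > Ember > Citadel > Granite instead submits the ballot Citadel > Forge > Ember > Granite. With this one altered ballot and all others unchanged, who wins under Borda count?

Granite

Borda totals with the altered ballot: Citadel 23, Forge 20, Ember 8, Granite 27.
The winner is unchanged: still Granite.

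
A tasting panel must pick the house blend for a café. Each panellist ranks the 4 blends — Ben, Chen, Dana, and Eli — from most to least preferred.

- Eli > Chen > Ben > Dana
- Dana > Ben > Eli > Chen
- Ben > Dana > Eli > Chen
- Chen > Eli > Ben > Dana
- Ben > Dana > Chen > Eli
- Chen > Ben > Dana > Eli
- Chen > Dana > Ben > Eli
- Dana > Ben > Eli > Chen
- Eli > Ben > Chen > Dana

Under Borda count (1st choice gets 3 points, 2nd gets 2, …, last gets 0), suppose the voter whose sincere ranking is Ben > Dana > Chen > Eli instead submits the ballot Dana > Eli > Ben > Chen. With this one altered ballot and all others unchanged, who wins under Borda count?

Ben

Borda totals with the altered ballot: Ben 15, Chen 12, Dana 14, Eli 13.
The winner is unchanged: still Ben.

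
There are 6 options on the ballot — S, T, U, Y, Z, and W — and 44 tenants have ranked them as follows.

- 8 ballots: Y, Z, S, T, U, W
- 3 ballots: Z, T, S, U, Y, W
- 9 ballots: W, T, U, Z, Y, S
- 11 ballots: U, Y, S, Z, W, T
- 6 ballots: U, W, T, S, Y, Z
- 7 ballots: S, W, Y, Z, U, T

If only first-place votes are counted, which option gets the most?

U

First-place vote totals:
  S: 7
  T: 0
  U: 17
  Y: 8
  Z: 3
  W: 9
U has the most first-place votes.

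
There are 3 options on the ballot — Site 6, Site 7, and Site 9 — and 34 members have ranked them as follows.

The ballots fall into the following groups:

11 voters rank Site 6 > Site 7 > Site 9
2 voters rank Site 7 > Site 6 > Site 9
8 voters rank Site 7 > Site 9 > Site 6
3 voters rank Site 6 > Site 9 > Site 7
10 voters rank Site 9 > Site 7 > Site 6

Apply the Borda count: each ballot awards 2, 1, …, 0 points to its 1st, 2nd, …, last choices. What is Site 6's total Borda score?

30

Borda scores:
  Site 6: 11·2 + 2·1 + 8·0 + 3·2 + 10·0 = 30
  Site 7: 11·1 + 2·2 + 8·2 + 3·0 + 10·1 = 41
  Site 9: 11·0 + 2·0 + 8·1 + 3·1 + 10·2 = 31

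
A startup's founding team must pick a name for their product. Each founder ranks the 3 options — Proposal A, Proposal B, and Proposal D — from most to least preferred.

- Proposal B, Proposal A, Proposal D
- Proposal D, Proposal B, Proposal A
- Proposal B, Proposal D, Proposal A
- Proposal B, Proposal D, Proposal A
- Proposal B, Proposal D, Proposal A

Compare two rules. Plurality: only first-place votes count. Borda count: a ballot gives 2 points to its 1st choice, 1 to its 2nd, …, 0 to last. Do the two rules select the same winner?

Plurality first-place counts: Proposal A 0, Proposal B 4, Proposal D 1 → Proposal B.
Borda totals: Proposal A 1, Proposal B 9, Proposal D 5 → Proposal B.
The two rules agree on Proposal B.

Yes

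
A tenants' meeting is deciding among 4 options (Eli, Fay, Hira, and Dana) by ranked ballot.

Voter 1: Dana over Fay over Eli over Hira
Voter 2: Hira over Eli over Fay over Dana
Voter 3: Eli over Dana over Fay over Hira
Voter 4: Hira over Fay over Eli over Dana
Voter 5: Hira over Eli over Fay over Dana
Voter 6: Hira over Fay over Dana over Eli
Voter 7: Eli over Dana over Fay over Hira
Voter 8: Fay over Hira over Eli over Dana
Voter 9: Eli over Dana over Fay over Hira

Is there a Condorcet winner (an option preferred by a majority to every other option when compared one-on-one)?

Head-to-head results (9 voters total):
Eli vs Fay: Eli wins 5–4.
Eli vs Hira: Hira wins 5–4.
Eli vs Dana: Eli wins 7–2.
Fay vs Hira: Fay wins 5–4.
Fay vs Dana: Fay wins 5–4.
Hira vs Dana: Hira wins 5–4.
No candidate beats all others: Eli beats Fay beats Hira beats Eli, a majority cycle.

No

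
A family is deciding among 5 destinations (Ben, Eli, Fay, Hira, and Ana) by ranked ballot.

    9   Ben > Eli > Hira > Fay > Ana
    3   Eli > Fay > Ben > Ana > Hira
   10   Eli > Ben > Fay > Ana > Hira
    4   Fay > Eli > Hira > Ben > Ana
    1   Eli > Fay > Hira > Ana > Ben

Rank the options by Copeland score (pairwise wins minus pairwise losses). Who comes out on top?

Eli

Pairwise results:
  Ben vs Eli: Eli wins 18–9.
  Ben vs Fay: Ben wins 19–8.
  Ben vs Hira: Ben wins 22–5.
  Ben vs Ana: Ben wins 26–1.
  Eli vs Fay: Eli wins 23–4.
  Eli vs Hira: Eli wins 27–0.
  Eli vs Ana: Eli wins 27–0.
  Fay vs Hira: Fay wins 18–9.
  Fay vs Ana: Fay wins 27–0.
  Hira vs Ana: Hira wins 14–13.
Copeland scores (wins − losses):
  Ben: 3 − 1 = 2
  Eli: 4 − 0 = 4
  Fay: 2 − 2 = 0
  Hira: 1 − 3 = -2
  Ana: 0 − 4 = -4
Eli has the best Copeland score.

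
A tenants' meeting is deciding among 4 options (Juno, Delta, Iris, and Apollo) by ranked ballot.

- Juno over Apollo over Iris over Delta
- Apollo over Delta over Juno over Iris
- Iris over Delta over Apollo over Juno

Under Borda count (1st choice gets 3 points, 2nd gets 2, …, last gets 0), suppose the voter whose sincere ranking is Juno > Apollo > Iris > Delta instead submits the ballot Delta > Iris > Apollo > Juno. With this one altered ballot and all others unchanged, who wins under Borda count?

Delta

Borda totals with the altered ballot: Juno 1, Delta 7, Iris 5, Apollo 5.
The switch changes the winner from Apollo to Delta.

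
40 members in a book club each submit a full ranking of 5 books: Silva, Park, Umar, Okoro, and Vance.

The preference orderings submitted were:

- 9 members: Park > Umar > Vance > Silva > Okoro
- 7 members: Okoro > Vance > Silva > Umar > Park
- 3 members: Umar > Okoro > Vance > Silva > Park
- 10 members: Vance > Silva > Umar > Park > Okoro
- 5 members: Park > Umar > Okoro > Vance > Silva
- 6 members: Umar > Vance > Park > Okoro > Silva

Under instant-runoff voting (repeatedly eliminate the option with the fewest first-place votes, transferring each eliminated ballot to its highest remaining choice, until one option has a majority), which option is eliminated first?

Silva

Round 1: Park 14, Vance 10, Umar 9, Okoro 7, Silva 0. Silva has the fewest and is eliminated.
Round 2: Park 14, Vance 10, Umar 9, Okoro 7. Okoro has the fewest and is eliminated.
Round 3: Vance 17, Park 14, Umar 9. Umar has the fewest and is eliminated.
Round 4: Vance 26, Park 14. Vance has a majority.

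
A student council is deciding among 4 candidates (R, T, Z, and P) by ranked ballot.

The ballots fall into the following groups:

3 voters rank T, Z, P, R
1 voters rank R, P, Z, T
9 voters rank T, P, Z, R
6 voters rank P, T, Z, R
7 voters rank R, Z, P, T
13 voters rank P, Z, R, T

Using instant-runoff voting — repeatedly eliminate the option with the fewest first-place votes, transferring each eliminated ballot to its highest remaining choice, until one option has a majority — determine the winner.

P

Round 1: P 19, T 12, R 8, Z 0. Z has the fewest and is eliminated.
Round 2: P 19, T 12, R 8. R has the fewest and is eliminated.
Round 3: P 27, T 12. P has a majority.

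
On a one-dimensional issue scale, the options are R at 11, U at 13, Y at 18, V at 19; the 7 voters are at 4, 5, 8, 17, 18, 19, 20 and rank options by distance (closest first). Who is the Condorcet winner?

Y

With single-peaked preferences on a line, the Condorcet winner is the candidate closest to the median voter.
The median voter (position 17) is closest to Y at 18.
Check: Y vs V — voters closer to Y: 5 of 7.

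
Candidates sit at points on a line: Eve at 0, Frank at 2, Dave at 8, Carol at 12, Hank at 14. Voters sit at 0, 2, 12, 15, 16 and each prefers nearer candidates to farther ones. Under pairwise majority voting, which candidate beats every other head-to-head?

With single-peaked preferences on a line, the Condorcet winner is the candidate closest to the median voter.
The median voter (position 12) is closest to Carol at 12.
Check: Carol vs Frank — voters closer to Carol: 3 of 5.

Carol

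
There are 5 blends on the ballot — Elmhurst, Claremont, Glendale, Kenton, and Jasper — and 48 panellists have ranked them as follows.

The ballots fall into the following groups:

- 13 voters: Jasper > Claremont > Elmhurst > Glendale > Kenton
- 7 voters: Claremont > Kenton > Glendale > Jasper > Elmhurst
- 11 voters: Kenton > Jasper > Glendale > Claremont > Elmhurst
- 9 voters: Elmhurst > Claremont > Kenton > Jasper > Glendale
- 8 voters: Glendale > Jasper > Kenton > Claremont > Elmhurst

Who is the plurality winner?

Jasper

First-place vote totals:
  Elmhurst: 9
  Claremont: 7
  Glendale: 8
  Kenton: 11
  Jasper: 13
Jasper has the most first-place votes.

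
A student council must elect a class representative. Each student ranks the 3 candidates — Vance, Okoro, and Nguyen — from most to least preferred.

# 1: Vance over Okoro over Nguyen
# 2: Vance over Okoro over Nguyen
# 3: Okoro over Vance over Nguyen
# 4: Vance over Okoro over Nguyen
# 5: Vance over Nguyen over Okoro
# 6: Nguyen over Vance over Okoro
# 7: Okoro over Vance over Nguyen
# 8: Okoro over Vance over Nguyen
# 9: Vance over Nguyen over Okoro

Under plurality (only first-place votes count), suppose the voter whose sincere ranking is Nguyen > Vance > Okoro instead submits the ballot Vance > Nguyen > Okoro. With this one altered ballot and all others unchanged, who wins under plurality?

First-place totals with the altered ballot: Vance 6, Okoro 3, Nguyen 0.
The winner is unchanged: still Vance.

Vance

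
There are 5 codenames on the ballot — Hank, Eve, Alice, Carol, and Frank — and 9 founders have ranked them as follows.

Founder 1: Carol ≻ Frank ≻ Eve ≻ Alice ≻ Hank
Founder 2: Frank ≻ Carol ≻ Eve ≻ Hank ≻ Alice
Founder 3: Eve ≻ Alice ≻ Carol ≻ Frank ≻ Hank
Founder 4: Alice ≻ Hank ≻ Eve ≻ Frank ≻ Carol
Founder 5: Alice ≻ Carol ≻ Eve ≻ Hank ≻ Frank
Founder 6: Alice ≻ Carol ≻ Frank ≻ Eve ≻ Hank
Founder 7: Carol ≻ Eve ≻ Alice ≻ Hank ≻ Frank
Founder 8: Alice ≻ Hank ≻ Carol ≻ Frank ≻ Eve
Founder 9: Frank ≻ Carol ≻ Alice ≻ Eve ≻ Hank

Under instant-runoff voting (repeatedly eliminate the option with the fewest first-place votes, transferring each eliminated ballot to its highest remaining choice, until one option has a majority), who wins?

Round 1: Alice 4, Carol 2, Frank 2, Eve 1, Hank 0. Hank has the fewest and is eliminated.
Round 2: Alice 4, Carol 2, Frank 2, Eve 1. Eve has the fewest and is eliminated.
Round 3: Alice 5, Carol 2, Frank 2. Alice has a majority.

Alice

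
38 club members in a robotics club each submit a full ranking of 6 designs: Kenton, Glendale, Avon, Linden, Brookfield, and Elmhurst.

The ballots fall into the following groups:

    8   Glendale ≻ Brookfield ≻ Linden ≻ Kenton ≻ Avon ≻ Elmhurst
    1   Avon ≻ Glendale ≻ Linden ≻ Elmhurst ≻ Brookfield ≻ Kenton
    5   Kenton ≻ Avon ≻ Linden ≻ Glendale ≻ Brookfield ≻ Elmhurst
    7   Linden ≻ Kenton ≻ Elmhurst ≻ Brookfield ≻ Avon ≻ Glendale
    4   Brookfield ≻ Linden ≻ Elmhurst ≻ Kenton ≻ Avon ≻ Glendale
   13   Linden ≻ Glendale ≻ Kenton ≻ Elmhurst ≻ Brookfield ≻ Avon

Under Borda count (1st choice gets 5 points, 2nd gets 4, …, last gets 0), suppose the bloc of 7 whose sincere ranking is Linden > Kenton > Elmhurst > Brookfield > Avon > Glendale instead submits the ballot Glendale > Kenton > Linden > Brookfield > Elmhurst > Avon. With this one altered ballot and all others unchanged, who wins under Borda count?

Linden

Borda totals with the altered ballot: Kenton 116, Glendale 141, Avon 37, Linden 144, Brookfield 85, Elmhurst 47.
The winner is unchanged: still Linden.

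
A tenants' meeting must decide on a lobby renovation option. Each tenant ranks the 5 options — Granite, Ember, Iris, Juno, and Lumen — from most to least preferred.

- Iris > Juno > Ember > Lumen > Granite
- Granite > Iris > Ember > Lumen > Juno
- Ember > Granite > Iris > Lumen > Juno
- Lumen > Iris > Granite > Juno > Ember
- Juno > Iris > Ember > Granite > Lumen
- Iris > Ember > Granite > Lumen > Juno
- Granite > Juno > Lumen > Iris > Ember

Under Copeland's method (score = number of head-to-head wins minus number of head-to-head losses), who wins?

Pairwise results:
  Granite vs Ember: Ember wins 4–3.
  Granite vs Iris: Iris wins 4–3.
  Granite vs Juno: Granite wins 5–2.
  Granite vs Lumen: Granite wins 5–2.
  Ember vs Iris: Iris wins 6–1.
  Ember vs Juno: Juno wins 4–3.
  Ember vs Lumen: Ember wins 5–2.
  Iris vs Juno: Iris wins 5–2.
  Iris vs Lumen: Iris wins 5–2.
  Juno vs Lumen: Lumen wins 4–3.
Copeland scores (wins − losses):
  Granite: 2 − 2 = 0
  Ember: 2 − 2 = 0
  Iris: 4 − 0 = 4
  Juno: 1 − 3 = -2
  Lumen: 1 − 3 = -2
Iris has the best Copeland score.

Iris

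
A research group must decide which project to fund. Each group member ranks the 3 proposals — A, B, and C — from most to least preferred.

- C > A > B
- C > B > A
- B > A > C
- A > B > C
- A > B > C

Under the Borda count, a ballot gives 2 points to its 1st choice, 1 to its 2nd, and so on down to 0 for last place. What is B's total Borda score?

5

Borda scores:
  A: 1 + 0 + 1 + 2 + 2 = 6
  B: 0 + 1 + 2 + 1 + 1 = 5
  C: 2 + 2 + 0 + 0 + 0 = 4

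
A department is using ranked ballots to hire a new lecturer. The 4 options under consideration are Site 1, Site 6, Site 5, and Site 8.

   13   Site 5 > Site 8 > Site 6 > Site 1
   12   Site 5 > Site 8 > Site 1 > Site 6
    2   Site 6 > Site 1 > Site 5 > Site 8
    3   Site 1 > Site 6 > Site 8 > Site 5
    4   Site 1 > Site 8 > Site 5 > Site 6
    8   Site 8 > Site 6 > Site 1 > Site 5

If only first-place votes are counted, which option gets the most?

Site 5

First-place vote totals:
  Site 1: 7
  Site 6: 2
  Site 5: 25
  Site 8: 8
Site 5 has the most first-place votes.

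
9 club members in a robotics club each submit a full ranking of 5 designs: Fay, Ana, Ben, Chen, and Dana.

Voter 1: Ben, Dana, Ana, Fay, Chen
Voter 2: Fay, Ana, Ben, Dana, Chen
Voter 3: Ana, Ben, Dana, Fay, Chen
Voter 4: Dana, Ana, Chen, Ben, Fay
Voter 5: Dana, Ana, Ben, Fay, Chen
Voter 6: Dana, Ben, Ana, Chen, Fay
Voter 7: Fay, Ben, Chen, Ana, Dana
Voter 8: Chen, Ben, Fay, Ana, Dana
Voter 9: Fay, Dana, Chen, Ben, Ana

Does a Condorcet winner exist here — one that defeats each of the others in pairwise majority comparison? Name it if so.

Ben

Head-to-head results (9 voters total):
Fay vs Ana: Ana wins 5–4.
Fay vs Ben: Ben wins 6–3.
Fay vs Chen: Fay wins 6–3.
Fay vs Dana: Dana wins 5–4.
Ana vs Ben: Ben wins 5–4.
Ana vs Chen: Ana wins 6–3.
Ana vs Dana: Dana wins 5–4.
Ben vs Chen: Ben wins 6–3.
Ben vs Dana: Ben wins 5–4.
Chen vs Dana: Dana wins 7–2.
Ben beats each rival — Fay (6–3), Ana (5–4), Chen (6–3), Dana (5–4) — so Ben is the Condorcet winner.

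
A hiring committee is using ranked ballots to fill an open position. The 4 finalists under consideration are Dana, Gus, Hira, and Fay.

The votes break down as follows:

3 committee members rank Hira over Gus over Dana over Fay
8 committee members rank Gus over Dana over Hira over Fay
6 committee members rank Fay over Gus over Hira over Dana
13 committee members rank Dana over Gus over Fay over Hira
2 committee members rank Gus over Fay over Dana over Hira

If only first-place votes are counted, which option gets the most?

First-place vote totals:
  Dana: 13
  Gus: 10
  Hira: 3
  Fay: 6
Dana has the most first-place votes.

Dana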